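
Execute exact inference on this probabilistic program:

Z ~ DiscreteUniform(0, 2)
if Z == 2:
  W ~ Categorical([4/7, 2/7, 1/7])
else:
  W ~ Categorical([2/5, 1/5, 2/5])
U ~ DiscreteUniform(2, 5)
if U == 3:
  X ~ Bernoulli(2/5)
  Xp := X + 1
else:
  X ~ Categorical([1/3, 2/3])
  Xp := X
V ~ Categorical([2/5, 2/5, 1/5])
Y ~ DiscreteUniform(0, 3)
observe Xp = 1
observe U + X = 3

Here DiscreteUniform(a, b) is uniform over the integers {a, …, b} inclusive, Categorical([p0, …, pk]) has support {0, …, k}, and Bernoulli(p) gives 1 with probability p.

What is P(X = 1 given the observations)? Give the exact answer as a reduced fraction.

P(X = 1 | obs) = 10/19

Enumerate traces; 216 have nonzero weight after conditioning:
  (Z=0, W=0, U=2, X=1, V=0, Y=0) weight 1/450
  (Z=0, W=0, U=2, X=1, V=0, Y=1) weight 1/450
  (Z=0, W=0, U=2, X=1, V=0, Y=2) weight 1/450
  (Z=0, W=0, U=2, X=1, V=0, Y=3) weight 1/450
  (Z=0, W=0, U=2, X=1, V=1, Y=0) weight 1/450
  (Z=0, W=0, U=2, X=1, V=1, Y=1) weight 1/450
  (Z=0, W=0, U=2, X=1, V=1, Y=2) weight 1/450
  (Z=0, W=0, U=2, X=1, V=1, Y=3) weight 1/450
  (Z=0, W=0, U=3, X=0, V=0, Y=0) weight 1/500
  … 207 more
Group by X:
  weight(X=0) = 3/20
  weight(X=1) = 1/6
Total weight = 3/20 + 1/6 = 19/60
P(X=0 | obs) = 3/20 / 19/60 = 9/19
P(X=1 | obs) = 1/6 / 19/60 = 10/19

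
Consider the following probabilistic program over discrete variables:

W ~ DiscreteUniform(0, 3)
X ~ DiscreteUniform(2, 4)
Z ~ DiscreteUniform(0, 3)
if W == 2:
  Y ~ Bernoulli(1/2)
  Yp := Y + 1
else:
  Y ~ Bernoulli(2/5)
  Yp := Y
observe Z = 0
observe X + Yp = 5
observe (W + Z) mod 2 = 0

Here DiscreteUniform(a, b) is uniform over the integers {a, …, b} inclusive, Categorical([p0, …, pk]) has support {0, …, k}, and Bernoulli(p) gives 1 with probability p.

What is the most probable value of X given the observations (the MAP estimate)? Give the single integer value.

Enumerate traces; 3 have nonzero weight after conditioning:
  (W=0, X=4, Z=0, Y=1) weight 1/120
  (W=2, X=3, Z=0, Y=1) weight 1/96
  (W=2, X=4, Z=0, Y=0) weight 1/96
Group by X:
  weight(X=3) = 1/96
  weight(X=4) = 3/160
Total weight = 1/96 + 3/160 = 7/240
P(X=3 | obs) = 1/96 / 7/240 = 5/14
P(X=4 | obs) = 3/160 / 7/240 = 9/14
argmax = 4

argmax_v P(X = v | obs) = 4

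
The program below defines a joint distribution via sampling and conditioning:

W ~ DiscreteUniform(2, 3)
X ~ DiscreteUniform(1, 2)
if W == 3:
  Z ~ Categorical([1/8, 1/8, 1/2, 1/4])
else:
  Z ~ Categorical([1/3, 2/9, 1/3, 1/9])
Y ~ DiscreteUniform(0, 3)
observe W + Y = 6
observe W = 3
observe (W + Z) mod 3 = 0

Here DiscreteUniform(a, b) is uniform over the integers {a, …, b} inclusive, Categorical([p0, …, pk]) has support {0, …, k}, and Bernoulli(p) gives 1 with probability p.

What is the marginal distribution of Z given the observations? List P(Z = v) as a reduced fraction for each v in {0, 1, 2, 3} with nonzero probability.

Enumerate traces; 4 have nonzero weight after conditioning:
  (W=3, X=1, Z=0, Y=3) weight 1/128
  (W=3, X=1, Z=3, Y=3) weight 1/64
  (W=3, X=2, Z=0, Y=3) weight 1/128
  (W=3, X=2, Z=3, Y=3) weight 1/64
Group by Z:
  weight(Z=0) = 1/64
  weight(Z=3) = 1/32
Total weight = 1/64 + 1/32 = 3/64
P(Z=0 | obs) = 1/64 / 3/64 = 1/3
P(Z=3 | obs) = 1/32 / 3/64 = 2/3

P(Z=0) = 1/3, P(Z=3) = 2/3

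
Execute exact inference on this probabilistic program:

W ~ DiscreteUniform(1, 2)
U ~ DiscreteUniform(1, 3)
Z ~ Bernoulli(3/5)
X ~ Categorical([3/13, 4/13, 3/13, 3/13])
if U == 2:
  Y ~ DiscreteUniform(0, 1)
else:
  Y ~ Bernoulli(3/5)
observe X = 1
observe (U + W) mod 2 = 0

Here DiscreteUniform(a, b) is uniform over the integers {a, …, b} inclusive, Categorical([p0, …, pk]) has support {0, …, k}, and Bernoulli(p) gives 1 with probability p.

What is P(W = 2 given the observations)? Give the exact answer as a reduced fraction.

P(W = 2 | obs) = 1/3

Enumerate traces; 12 have nonzero weight after conditioning:
  (W=1, U=1, Z=0, X=1, Y=0) weight 8/975
  (W=1, U=1, Z=0, X=1, Y=1) weight 4/325
  (W=1, U=1, Z=1, X=1, Y=0) weight 4/325
  (W=1, U=1, Z=1, X=1, Y=1) weight 6/325
  (W=1, U=3, Z=0, X=1, Y=0) weight 8/975
  (W=1, U=3, Z=0, X=1, Y=1) weight 4/325
  (W=1, U=3, Z=1, X=1, Y=0) weight 4/325
  (W=1, U=3, Z=1, X=1, Y=1) weight 6/325
  (W=2, U=2, Z=0, X=1, Y=0) weight 2/195
  … 3 more
Group by W:
  weight(W=1) = 4/39
  weight(W=2) = 2/39
Total weight = 4/39 + 2/39 = 2/13
P(W=1 | obs) = 4/39 / 2/13 = 2/3
P(W=2 | obs) = 2/39 / 2/13 = 1/3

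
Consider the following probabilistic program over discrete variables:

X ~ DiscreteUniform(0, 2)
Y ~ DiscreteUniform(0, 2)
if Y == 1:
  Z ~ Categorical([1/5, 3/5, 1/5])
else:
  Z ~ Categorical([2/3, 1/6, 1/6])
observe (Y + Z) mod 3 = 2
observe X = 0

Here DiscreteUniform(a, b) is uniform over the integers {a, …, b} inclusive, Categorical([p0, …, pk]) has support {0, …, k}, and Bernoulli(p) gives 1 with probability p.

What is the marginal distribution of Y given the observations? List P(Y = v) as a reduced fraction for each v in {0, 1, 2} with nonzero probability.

P(Y=0) = 5/43, P(Y=1) = 18/43, P(Y=2) = 20/43

Enumerate traces; 3 have nonzero weight after conditioning:
  (X=0, Y=0, Z=2) weight 1/54
  (X=0, Y=1, Z=1) weight 1/15
  (X=0, Y=2, Z=0) weight 2/27
Group by Y:
  weight(Y=0) = 1/54
  weight(Y=1) = 1/15
  weight(Y=2) = 2/27
Total weight = 1/54 + 1/15 + 2/27 = 43/270
P(Y=0 | obs) = 1/54 / 43/270 = 5/43
P(Y=1 | obs) = 1/15 / 43/270 = 18/43
P(Y=2 | obs) = 2/27 / 43/270 = 20/43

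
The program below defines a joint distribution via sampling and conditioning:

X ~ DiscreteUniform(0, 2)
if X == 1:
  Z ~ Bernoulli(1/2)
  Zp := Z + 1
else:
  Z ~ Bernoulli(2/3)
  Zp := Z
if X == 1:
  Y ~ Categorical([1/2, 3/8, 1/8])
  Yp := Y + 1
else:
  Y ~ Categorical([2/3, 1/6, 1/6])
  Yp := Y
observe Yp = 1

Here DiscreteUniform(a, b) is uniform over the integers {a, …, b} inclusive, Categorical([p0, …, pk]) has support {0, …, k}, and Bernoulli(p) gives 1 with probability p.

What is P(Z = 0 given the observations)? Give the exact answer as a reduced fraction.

P(Z = 0 | obs) = 13/30

Enumerate traces; 6 have nonzero weight after conditioning:
  (X=0, Z=0, Y=1) weight 1/54
  (X=0, Z=1, Y=1) weight 1/27
  (X=1, Z=0, Y=0) weight 1/12
  (X=1, Z=1, Y=0) weight 1/12
  (X=2, Z=0, Y=1) weight 1/54
  (X=2, Z=1, Y=1) weight 1/27
Group by Z:
  weight(Z=0) = 13/108
  weight(Z=1) = 17/108
Total weight = 13/108 + 17/108 = 5/18
P(Z=0 | obs) = 13/108 / 5/18 = 13/30
P(Z=1 | obs) = 17/108 / 5/18 = 17/30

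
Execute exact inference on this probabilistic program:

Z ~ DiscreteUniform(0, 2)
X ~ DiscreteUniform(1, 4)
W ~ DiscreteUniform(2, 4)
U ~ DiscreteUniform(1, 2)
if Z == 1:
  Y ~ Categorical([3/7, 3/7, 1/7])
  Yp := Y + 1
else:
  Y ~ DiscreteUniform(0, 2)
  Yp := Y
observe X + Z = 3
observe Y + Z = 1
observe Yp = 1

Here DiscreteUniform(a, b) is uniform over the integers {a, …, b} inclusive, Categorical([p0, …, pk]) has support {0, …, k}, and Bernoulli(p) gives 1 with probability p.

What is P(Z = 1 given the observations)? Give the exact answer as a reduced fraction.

Enumerate traces; 12 have nonzero weight after conditioning:
  (Z=0, X=3, W=2, U=1, Y=1) weight 1/216
  (Z=0, X=3, W=2, U=2, Y=1) weight 1/216
  (Z=0, X=3, W=3, U=1, Y=1) weight 1/216
  (Z=0, X=3, W=3, U=2, Y=1) weight 1/216
  (Z=0, X=3, W=4, U=1, Y=1) weight 1/216
  (Z=0, X=3, W=4, U=2, Y=1) weight 1/216
  (Z=1, X=2, W=2, U=1, Y=0) weight 1/168
  (Z=1, X=2, W=2, U=2, Y=0) weight 1/168
  … 4 more
Group by Z:
  weight(Z=0) = 1/36
  weight(Z=1) = 1/28
Total weight = 1/36 + 1/28 = 4/63
P(Z=0 | obs) = 1/36 / 4/63 = 7/16
P(Z=1 | obs) = 1/28 / 4/63 = 9/16

P(Z = 1 | obs) = 9/16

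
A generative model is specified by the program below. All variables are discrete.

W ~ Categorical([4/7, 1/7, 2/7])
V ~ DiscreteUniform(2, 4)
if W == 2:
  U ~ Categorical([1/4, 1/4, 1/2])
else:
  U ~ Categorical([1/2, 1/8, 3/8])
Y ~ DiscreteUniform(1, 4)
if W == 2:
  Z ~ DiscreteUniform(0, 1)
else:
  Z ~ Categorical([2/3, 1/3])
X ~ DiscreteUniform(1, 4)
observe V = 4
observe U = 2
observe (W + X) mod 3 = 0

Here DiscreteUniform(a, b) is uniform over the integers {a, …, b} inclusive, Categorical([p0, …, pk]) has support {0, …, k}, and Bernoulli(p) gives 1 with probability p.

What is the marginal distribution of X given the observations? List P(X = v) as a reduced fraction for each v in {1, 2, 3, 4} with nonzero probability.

Enumerate traces; 32 have nonzero weight after conditioning:
  (W=0, V=4, U=2, Y=1, Z=0, X=3) weight 1/336
  (W=0, V=4, U=2, Y=1, Z=1, X=3) weight 1/672
  (W=0, V=4, U=2, Y=2, Z=0, X=3) weight 1/336
  (W=0, V=4, U=2, Y=2, Z=1, X=3) weight 1/672
  (W=0, V=4, U=2, Y=3, Z=0, X=3) weight 1/336
  (W=0, V=4, U=2, Y=3, Z=1, X=3) weight 1/672
  (W=0, V=4, U=2, Y=4, Z=0, X=3) weight 1/336
  (W=0, V=4, U=2, Y=4, Z=1, X=3) weight 1/672
  (W=1, V=4, U=2, Y=1, Z=0, X=2) weight 1/1344
  (W=2, V=4, U=2, Y=1, Z=0, X=1) weight 1/672
  … 22 more
Group by X:
  weight(X=1) = 1/84
  weight(X=2) = 1/224
  weight(X=3) = 1/56
  weight(X=4) = 1/84
Total weight = 1/84 + 1/224 + 1/56 + 1/84 = 31/672
P(X=1 | obs) = 1/84 / 31/672 = 8/31
P(X=2 | obs) = 1/224 / 31/672 = 3/31
P(X=3 | obs) = 1/56 / 31/672 = 12/31
P(X=4 | obs) = 1/84 / 31/672 = 8/31

P(X=1) = 8/31, P(X=2) = 3/31, P(X=3) = 12/31, P(X=4) = 8/31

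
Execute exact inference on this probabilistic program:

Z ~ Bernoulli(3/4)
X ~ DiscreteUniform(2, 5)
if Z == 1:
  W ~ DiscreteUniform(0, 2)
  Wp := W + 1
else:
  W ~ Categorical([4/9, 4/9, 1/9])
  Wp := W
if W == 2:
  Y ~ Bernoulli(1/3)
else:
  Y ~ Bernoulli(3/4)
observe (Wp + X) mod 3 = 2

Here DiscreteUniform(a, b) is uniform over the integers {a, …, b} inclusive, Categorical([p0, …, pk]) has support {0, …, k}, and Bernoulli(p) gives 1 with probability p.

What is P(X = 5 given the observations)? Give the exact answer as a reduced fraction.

Enumerate traces; 16 have nonzero weight after conditioning:
  (Z=0, X=2, W=0, Y=0) weight 1/144
  (Z=0, X=2, W=0, Y=1) weight 1/48
  (Z=0, X=3, W=2, Y=0) weight 1/216
  (Z=0, X=3, W=2, Y=1) weight 1/432
  (Z=0, X=4, W=1, Y=0) weight 1/144
  (Z=0, X=4, W=1, Y=1) weight 1/48
  (Z=0, X=5, W=0, Y=0) weight 1/144
  (Z=0, X=5, W=0, Y=1) weight 1/48
  … 8 more
Group by X:
  weight(X=2) = 13/144
  weight(X=3) = 5/72
  weight(X=4) = 13/144
  weight(X=5) = 13/144
Total weight = 13/144 + 5/72 + 13/144 + 13/144 = 49/144
P(X=2 | obs) = 13/144 / 49/144 = 13/49
P(X=3 | obs) = 5/72 / 49/144 = 10/49
P(X=4 | obs) = 13/144 / 49/144 = 13/49
P(X=5 | obs) = 13/144 / 49/144 = 13/49

P(X = 5 | obs) = 13/49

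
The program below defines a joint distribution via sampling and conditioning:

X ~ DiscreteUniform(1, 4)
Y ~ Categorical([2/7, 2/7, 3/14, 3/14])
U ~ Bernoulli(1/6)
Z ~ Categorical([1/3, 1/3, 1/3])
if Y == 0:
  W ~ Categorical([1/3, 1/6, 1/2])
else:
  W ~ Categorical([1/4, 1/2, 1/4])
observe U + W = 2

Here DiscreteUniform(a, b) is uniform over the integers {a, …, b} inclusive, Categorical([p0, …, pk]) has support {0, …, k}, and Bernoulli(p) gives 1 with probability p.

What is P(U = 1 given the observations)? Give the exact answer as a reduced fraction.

P(U = 1 | obs) = 34/169

Enumerate traces; 96 have nonzero weight after conditioning:
  (X=1, Y=0, U=0, Z=0, W=2) weight 5/504
  (X=1, Y=0, U=0, Z=1, W=2) weight 5/504
  (X=1, Y=0, U=0, Z=2, W=2) weight 5/504
  (X=1, Y=0, U=1, Z=0, W=1) weight 1/1512
  (X=1, Y=0, U=1, Z=1, W=1) weight 1/1512
  (X=1, Y=0, U=1, Z=2, W=1) weight 1/1512
  (X=1, Y=1, U=0, Z=0, W=2) weight 5/1008
  (X=1, Y=1, U=0, Z=1, W=2) weight 5/1008
  … 88 more
Group by U:
  weight(U=0) = 15/56
  weight(U=1) = 17/252
Total weight = 15/56 + 17/252 = 169/504
P(U=0 | obs) = 15/56 / 169/504 = 135/169
P(U=1 | obs) = 17/252 / 169/504 = 34/169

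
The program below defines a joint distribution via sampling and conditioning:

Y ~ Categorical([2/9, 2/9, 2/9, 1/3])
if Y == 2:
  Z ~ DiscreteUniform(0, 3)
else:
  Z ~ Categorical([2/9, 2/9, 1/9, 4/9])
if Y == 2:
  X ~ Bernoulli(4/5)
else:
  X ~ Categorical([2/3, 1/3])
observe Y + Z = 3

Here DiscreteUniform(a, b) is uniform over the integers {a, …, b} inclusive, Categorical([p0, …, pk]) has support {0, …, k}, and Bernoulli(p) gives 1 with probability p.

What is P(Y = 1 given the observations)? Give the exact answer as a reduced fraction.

Enumerate traces; 8 have nonzero weight after conditioning:
  (Y=0, Z=3, X=0) weight 16/243
  (Y=0, Z=3, X=1) weight 8/243
  (Y=1, Z=2, X=0) weight 4/243
  (Y=1, Z=2, X=1) weight 2/243
  (Y=2, Z=1, X=0) weight 1/90
  (Y=2, Z=1, X=1) weight 2/45
  (Y=3, Z=0, X=0) weight 4/81
  (Y=3, Z=0, X=1) weight 2/81
Group by Y:
  weight(Y=0) = 8/81
  weight(Y=1) = 2/81
  weight(Y=2) = 1/18
  weight(Y=3) = 2/27
Total weight = 8/81 + 2/81 + 1/18 + 2/27 = 41/162
P(Y=0 | obs) = 8/81 / 41/162 = 16/41
P(Y=1 | obs) = 2/81 / 41/162 = 4/41
P(Y=2 | obs) = 1/18 / 41/162 = 9/41
P(Y=3 | obs) = 2/27 / 41/162 = 12/41

P(Y = 1 | obs) = 4/41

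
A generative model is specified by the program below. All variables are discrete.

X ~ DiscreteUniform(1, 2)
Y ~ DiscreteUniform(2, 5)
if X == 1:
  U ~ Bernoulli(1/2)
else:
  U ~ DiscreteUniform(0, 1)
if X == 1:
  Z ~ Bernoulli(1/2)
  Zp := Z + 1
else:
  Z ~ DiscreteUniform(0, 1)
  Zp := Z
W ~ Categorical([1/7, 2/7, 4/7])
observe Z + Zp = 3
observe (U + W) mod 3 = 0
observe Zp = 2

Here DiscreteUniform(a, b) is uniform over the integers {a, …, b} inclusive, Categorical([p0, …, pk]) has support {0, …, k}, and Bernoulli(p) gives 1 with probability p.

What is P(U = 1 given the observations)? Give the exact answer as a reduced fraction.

P(U = 1 | obs) = 4/5

Enumerate traces; 8 have nonzero weight after conditioning:
  (X=1, Y=2, U=0, Z=1, W=0) weight 1/224
  (X=1, Y=2, U=1, Z=1, W=2) weight 1/56
  (X=1, Y=3, U=0, Z=1, W=0) weight 1/224
  (X=1, Y=3, U=1, Z=1, W=2) weight 1/56
  (X=1, Y=4, U=0, Z=1, W=0) weight 1/224
  (X=1, Y=4, U=1, Z=1, W=2) weight 1/56
  (X=1, Y=5, U=0, Z=1, W=0) weight 1/224
  (X=1, Y=5, U=1, Z=1, W=2) weight 1/56
Group by U:
  weight(U=0) = 1/56
  weight(U=1) = 1/14
Total weight = 1/56 + 1/14 = 5/56
P(U=0 | obs) = 1/56 / 5/56 = 1/5
P(U=1 | obs) = 1/14 / 5/56 = 4/5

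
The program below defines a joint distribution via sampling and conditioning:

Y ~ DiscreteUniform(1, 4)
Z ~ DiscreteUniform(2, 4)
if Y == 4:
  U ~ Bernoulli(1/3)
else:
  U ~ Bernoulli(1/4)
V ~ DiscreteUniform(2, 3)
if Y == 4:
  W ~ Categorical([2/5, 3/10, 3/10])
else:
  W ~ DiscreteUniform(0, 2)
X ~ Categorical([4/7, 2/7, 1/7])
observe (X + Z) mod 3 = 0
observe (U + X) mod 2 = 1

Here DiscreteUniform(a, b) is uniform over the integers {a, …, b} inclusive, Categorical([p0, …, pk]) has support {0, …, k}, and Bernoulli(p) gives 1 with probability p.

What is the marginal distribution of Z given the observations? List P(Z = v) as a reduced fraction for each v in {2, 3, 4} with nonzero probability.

P(Z=2) = 14/27, P(Z=3) = 52/135, P(Z=4) = 13/135

Enumerate traces; 72 have nonzero weight after conditioning:
  (Y=1, Z=2, U=0, V=2, W=0, X=1) weight 1/336
  (Y=1, Z=2, U=0, V=2, W=1, X=1) weight 1/336
  (Y=1, Z=2, U=0, V=2, W=2, X=1) weight 1/336
  (Y=1, Z=2, U=0, V=3, W=0, X=1) weight 1/336
  (Y=1, Z=2, U=0, V=3, W=1, X=1) weight 1/336
  (Y=1, Z=2, U=0, V=3, W=2, X=1) weight 1/336
  (Y=1, Z=3, U=1, V=2, W=0, X=0) weight 1/504
  (Y=1, Z=3, U=1, V=2, W=1, X=0) weight 1/504
  (Y=1, Z=4, U=1, V=2, W=0, X=2) weight 1/2016
  … 63 more
Group by Z:
  weight(Z=2) = 5/72
  weight(Z=3) = 13/252
  weight(Z=4) = 13/1008
Total weight = 5/72 + 13/252 + 13/1008 = 15/112
P(Z=2 | obs) = 5/72 / 15/112 = 14/27
P(Z=3 | obs) = 13/252 / 15/112 = 52/135
P(Z=4 | obs) = 13/1008 / 15/112 = 13/135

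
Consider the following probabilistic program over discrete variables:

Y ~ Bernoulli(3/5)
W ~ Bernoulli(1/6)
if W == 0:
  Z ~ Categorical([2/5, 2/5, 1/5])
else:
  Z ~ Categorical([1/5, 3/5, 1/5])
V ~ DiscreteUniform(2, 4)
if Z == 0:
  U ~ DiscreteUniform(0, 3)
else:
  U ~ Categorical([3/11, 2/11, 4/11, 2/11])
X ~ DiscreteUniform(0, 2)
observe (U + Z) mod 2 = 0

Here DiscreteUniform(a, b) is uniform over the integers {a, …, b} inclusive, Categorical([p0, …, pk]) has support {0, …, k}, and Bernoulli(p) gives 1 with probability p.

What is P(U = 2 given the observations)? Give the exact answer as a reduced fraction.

Enumerate traces; 216 have nonzero weight after conditioning:
  (Y=0, W=0, Z=0, V=2, U=0, X=0) weight 1/270
  (Y=0, W=0, Z=0, V=2, U=0, X=1) weight 1/270
  (Y=0, W=0, Z=0, V=2, U=0, X=2) weight 1/270
  (Y=0, W=0, Z=0, V=2, U=2, X=0) weight 1/270
  (Y=0, W=0, Z=0, V=2, U=2, X=1) weight 1/270
  (Y=0, W=0, Z=0, V=2, U=2, X=2) weight 1/270
  (Y=0, W=0, Z=0, V=3, U=0, X=0) weight 1/270
  (Y=0, W=0, Z=0, V=3, U=0, X=1) weight 1/270
  (Y=0, W=0, Z=1, V=2, U=1, X=0) weight 4/1485
  (Y=0, W=0, Z=1, V=2, U=3, X=0) weight 4/1485
  … 206 more
Group by U:
  weight(U=0) = 193/1320
  weight(U=1) = 13/165
  weight(U=2) = 217/1320
  weight(U=3) = 13/165
Total weight = 193/1320 + 13/165 + 217/1320 + 13/165 = 103/220
P(U=0 | obs) = 193/1320 / 103/220 = 193/618
P(U=1 | obs) = 13/165 / 103/220 = 52/309
P(U=2 | obs) = 217/1320 / 103/220 = 217/618
P(U=3 | obs) = 13/165 / 103/220 = 52/309

P(U = 2 | obs) = 217/618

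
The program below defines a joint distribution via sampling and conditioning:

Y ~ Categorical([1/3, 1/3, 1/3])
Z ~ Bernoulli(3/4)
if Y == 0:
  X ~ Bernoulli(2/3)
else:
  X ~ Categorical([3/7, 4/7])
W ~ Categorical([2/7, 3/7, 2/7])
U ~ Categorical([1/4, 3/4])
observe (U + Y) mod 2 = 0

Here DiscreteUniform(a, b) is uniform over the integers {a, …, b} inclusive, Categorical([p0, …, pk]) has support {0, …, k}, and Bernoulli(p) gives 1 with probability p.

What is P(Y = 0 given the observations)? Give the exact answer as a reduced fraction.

P(Y = 0 | obs) = 1/5

Enumerate traces; 36 have nonzero weight after conditioning:
  (Y=0, Z=0, X=0, W=0, U=0) weight 1/504
  (Y=0, Z=0, X=0, W=1, U=0) weight 1/336
  (Y=0, Z=0, X=0, W=2, U=0) weight 1/504
  (Y=0, Z=0, X=1, W=0, U=0) weight 1/252
  (Y=0, Z=0, X=1, W=1, U=0) weight 1/168
  (Y=0, Z=0, X=1, W=2, U=0) weight 1/252
  (Y=0, Z=1, X=0, W=0, U=0) weight 1/168
  (Y=0, Z=1, X=0, W=1, U=0) weight 1/112
  (Y=1, Z=0, X=0, W=0, U=1) weight 3/392
  (Y=2, Z=0, X=0, W=0, U=0) weight 1/392
  … 26 more
Group by Y:
  weight(Y=0) = 1/12
  weight(Y=1) = 1/4
  weight(Y=2) = 1/12
Total weight = 1/12 + 1/4 + 1/12 = 5/12
P(Y=0 | obs) = 1/12 / 5/12 = 1/5
P(Y=1 | obs) = 1/4 / 5/12 = 3/5
P(Y=2 | obs) = 1/12 / 5/12 = 1/5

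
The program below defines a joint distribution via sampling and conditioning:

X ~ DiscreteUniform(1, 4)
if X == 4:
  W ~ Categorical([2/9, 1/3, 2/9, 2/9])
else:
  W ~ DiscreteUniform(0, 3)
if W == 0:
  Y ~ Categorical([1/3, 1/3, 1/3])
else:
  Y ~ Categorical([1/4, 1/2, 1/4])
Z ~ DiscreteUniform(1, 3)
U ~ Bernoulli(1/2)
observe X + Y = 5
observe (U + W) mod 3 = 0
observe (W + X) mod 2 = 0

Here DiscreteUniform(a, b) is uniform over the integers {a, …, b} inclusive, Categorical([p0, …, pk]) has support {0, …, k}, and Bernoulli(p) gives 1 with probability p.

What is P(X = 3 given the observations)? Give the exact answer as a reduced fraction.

P(X = 3 | obs) = 27/107

Enumerate traces; 9 have nonzero weight after conditioning:
  (X=3, W=3, Y=2, Z=1, U=0) weight 1/384
  (X=3, W=3, Y=2, Z=2, U=0) weight 1/384
  (X=3, W=3, Y=2, Z=3, U=0) weight 1/384
  (X=4, W=0, Y=1, Z=1, U=0) weight 1/324
  (X=4, W=0, Y=1, Z=2, U=0) weight 1/324
  (X=4, W=0, Y=1, Z=3, U=0) weight 1/324
  (X=4, W=2, Y=1, Z=1, U=1) weight 1/216
  (X=4, W=2, Y=1, Z=2, U=1) weight 1/216
  … 1 more
Group by X:
  weight(X=3) = 1/128
  weight(X=4) = 5/216
Total weight = 1/128 + 5/216 = 107/3456
P(X=3 | obs) = 1/128 / 107/3456 = 27/107
P(X=4 | obs) = 5/216 / 107/3456 = 80/107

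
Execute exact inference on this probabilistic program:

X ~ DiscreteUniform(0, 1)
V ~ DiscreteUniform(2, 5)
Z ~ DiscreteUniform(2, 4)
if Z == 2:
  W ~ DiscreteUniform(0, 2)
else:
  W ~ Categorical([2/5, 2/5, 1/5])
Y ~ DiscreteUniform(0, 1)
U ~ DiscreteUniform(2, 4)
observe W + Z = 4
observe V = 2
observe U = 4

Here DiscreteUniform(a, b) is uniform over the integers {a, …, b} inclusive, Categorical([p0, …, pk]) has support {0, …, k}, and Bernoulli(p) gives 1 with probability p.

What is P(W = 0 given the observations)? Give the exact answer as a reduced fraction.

Enumerate traces; 12 have nonzero weight after conditioning:
  (X=0, V=2, Z=2, W=2, Y=0, U=4) weight 1/432
  (X=0, V=2, Z=2, W=2, Y=1, U=4) weight 1/432
  (X=0, V=2, Z=3, W=1, Y=0, U=4) weight 1/360
  (X=0, V=2, Z=3, W=1, Y=1, U=4) weight 1/360
  (X=0, V=2, Z=4, W=0, Y=0, U=4) weight 1/360
  (X=0, V=2, Z=4, W=0, Y=1, U=4) weight 1/360
  (X=1, V=2, Z=2, W=2, Y=0, U=4) weight 1/432
  (X=1, V=2, Z=2, W=2, Y=1, U=4) weight 1/432
  … 4 more
Group by W:
  weight(W=0) = 1/90
  weight(W=1) = 1/90
  weight(W=2) = 1/108
Total weight = 1/90 + 1/90 + 1/108 = 17/540
P(W=0 | obs) = 1/90 / 17/540 = 6/17
P(W=1 | obs) = 1/90 / 17/540 = 6/17
P(W=2 | obs) = 1/108 / 17/540 = 5/17

P(W = 0 | obs) = 6/17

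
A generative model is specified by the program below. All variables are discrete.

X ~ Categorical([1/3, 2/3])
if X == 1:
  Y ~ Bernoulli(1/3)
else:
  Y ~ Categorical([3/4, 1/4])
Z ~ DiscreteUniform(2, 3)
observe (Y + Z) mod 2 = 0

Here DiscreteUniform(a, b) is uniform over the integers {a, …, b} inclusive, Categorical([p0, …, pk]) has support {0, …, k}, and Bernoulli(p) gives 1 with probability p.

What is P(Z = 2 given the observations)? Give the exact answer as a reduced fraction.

Enumerate traces; 4 have nonzero weight after conditioning:
  (X=0, Y=0, Z=2) weight 1/8
  (X=0, Y=1, Z=3) weight 1/24
  (X=1, Y=0, Z=2) weight 2/9
  (X=1, Y=1, Z=3) weight 1/9
Group by Z:
  weight(Z=2) = 25/72
  weight(Z=3) = 11/72
Total weight = 25/72 + 11/72 = 1/2
P(Z=2 | obs) = 25/72 / 1/2 = 25/36
P(Z=3 | obs) = 11/72 / 1/2 = 11/36

P(Z = 2 | obs) = 25/36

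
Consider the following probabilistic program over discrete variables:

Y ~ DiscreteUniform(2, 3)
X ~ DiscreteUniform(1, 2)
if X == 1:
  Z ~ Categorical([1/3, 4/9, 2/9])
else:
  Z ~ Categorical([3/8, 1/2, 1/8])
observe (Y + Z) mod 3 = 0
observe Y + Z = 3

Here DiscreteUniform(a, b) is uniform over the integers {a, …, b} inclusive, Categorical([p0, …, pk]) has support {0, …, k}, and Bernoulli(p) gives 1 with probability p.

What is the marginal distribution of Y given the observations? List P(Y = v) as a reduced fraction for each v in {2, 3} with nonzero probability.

P(Y=2) = 4/7, P(Y=3) = 3/7

Enumerate traces; 4 have nonzero weight after conditioning:
  (Y=2, X=1, Z=1) weight 1/9
  (Y=2, X=2, Z=1) weight 1/8
  (Y=3, X=1, Z=0) weight 1/12
  (Y=3, X=2, Z=0) weight 3/32
Group by Y:
  weight(Y=2) = 17/72
  weight(Y=3) = 17/96
Total weight = 17/72 + 17/96 = 119/288
P(Y=2 | obs) = 17/72 / 119/288 = 4/7
P(Y=3 | obs) = 17/96 / 119/288 = 3/7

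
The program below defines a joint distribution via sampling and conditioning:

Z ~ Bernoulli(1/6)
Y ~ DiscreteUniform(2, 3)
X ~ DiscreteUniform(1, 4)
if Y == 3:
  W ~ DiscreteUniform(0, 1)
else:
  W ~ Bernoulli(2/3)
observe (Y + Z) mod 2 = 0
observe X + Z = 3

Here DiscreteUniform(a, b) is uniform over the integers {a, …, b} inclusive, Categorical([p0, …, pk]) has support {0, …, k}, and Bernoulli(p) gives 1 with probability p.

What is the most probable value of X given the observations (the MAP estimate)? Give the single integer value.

Enumerate traces; 4 have nonzero weight after conditioning:
  (Z=0, Y=2, X=3, W=0) weight 5/144
  (Z=0, Y=2, X=3, W=1) weight 5/72
  (Z=1, Y=3, X=2, W=0) weight 1/96
  (Z=1, Y=3, X=2, W=1) weight 1/96
Group by X:
  weight(X=2) = 1/48
  weight(X=3) = 5/48
Total weight = 1/48 + 5/48 = 1/8
P(X=2 | obs) = 1/48 / 1/8 = 1/6
P(X=3 | obs) = 5/48 / 1/8 = 5/6
argmax = 3

argmax_v P(X = v | obs) = 3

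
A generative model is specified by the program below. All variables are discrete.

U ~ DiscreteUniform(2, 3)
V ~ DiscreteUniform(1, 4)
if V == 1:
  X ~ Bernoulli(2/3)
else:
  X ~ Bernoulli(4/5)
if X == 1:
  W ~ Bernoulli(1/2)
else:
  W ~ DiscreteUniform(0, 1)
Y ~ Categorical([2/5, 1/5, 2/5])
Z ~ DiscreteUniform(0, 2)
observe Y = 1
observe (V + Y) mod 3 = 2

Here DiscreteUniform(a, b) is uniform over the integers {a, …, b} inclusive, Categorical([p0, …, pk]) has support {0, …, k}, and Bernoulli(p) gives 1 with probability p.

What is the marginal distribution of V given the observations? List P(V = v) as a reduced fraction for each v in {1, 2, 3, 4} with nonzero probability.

P(V=1) = 1/2, P(V=4) = 1/2

Enumerate traces; 48 have nonzero weight after conditioning:
  (U=2, V=1, X=0, W=0, Y=1, Z=0) weight 1/720
  (U=2, V=1, X=0, W=0, Y=1, Z=1) weight 1/720
  (U=2, V=1, X=0, W=0, Y=1, Z=2) weight 1/720
  (U=2, V=1, X=0, W=1, Y=1, Z=0) weight 1/720
  (U=2, V=1, X=0, W=1, Y=1, Z=1) weight 1/720
  (U=2, V=1, X=0, W=1, Y=1, Z=2) weight 1/720
  (U=2, V=1, X=1, W=0, Y=1, Z=0) weight 1/360
  (U=2, V=1, X=1, W=0, Y=1, Z=1) weight 1/360
  (U=2, V=4, X=0, W=0, Y=1, Z=0) weight 1/1200
  … 39 more
Group by V:
  weight(V=1) = 1/20
  weight(V=4) = 1/20
Total weight = 1/20 + 1/20 = 1/10
P(V=1 | obs) = 1/20 / 1/10 = 1/2
P(V=4 | obs) = 1/20 / 1/10 = 1/2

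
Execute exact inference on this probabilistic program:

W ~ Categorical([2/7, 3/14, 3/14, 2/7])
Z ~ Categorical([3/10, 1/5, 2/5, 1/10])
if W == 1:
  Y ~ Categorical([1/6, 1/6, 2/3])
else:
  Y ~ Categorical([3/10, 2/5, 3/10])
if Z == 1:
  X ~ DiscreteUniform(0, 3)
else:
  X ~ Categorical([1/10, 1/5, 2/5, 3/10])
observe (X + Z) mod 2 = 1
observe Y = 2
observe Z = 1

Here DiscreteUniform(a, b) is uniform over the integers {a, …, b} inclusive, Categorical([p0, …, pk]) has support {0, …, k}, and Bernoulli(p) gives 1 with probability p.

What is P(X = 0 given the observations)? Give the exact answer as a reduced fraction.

Enumerate traces; 8 have nonzero weight after conditioning:
  (W=0, Z=1, Y=2, X=0) weight 3/700
  (W=0, Z=1, Y=2, X=2) weight 3/700
  (W=1, Z=1, Y=2, X=0) weight 1/140
  (W=1, Z=1, Y=2, X=2) weight 1/140
  (W=2, Z=1, Y=2, X=0) weight 9/2800
  (W=2, Z=1, Y=2, X=2) weight 9/2800
  (W=3, Z=1, Y=2, X=0) weight 3/700
  (W=3, Z=1, Y=2, X=2) weight 3/700
Group by X:
  weight(X=0) = 53/2800
  weight(X=2) = 53/2800
Total weight = 53/2800 + 53/2800 = 53/1400
P(X=0 | obs) = 53/2800 / 53/1400 = 1/2
P(X=2 | obs) = 53/2800 / 53/1400 = 1/2

P(X = 0 | obs) = 1/2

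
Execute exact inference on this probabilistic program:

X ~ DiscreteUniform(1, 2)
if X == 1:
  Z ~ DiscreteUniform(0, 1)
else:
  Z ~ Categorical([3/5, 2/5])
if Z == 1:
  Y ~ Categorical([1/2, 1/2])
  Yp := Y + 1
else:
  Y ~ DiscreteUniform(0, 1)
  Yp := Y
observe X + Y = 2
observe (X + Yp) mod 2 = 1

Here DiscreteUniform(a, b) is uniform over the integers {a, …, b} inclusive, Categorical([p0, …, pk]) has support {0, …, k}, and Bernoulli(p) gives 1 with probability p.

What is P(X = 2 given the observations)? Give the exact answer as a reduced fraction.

P(X = 2 | obs) = 4/9

Enumerate traces; 2 have nonzero weight after conditioning:
  (X=1, Z=1, Y=1) weight 1/8
  (X=2, Z=1, Y=0) weight 1/10
Group by X:
  weight(X=1) = 1/8
  weight(X=2) = 1/10
Total weight = 1/8 + 1/10 = 9/40
P(X=1 | obs) = 1/8 / 9/40 = 5/9
P(X=2 | obs) = 1/10 / 9/40 = 4/9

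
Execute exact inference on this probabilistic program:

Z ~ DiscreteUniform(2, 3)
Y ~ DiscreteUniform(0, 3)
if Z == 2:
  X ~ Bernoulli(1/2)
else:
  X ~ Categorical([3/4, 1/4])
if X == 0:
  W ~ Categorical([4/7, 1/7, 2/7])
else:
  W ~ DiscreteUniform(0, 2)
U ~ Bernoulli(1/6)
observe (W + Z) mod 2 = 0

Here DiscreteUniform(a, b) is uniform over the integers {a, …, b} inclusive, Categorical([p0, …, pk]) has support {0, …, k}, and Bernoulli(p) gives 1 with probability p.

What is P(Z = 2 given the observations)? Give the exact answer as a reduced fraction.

P(Z = 2 | obs) = 4/5

Enumerate traces; 48 have nonzero weight after conditioning:
  (Z=2, Y=0, X=0, W=0, U=0) weight 5/168
  (Z=2, Y=0, X=0, W=0, U=1) weight 1/168
  (Z=2, Y=0, X=0, W=2, U=0) weight 5/336
  (Z=2, Y=0, X=0, W=2, U=1) weight 1/336
  (Z=2, Y=0, X=1, W=0, U=0) weight 5/288
  (Z=2, Y=0, X=1, W=0, U=1) weight 1/288
  (Z=2, Y=0, X=1, W=2, U=0) weight 5/288
  (Z=2, Y=0, X=1, W=2, U=1) weight 1/288
  (Z=3, Y=0, X=0, W=1, U=0) weight 5/448
  … 39 more
Group by Z:
  weight(Z=2) = 8/21
  weight(Z=3) = 2/21
Total weight = 8/21 + 2/21 = 10/21
P(Z=2 | obs) = 8/21 / 10/21 = 4/5
P(Z=3 | obs) = 2/21 / 10/21 = 1/5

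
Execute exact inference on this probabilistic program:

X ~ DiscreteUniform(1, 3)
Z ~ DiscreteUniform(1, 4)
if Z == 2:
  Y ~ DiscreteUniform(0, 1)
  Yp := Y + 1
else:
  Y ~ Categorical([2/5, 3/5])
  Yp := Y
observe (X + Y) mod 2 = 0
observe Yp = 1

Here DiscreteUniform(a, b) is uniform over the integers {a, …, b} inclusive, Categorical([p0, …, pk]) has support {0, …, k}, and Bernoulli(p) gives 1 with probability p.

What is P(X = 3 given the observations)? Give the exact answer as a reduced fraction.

P(X = 3 | obs) = 18/41

Enumerate traces; 7 have nonzero weight after conditioning:
  (X=1, Z=1, Y=1) weight 1/20
  (X=1, Z=3, Y=1) weight 1/20
  (X=1, Z=4, Y=1) weight 1/20
  (X=2, Z=2, Y=0) weight 1/24
  (X=3, Z=1, Y=1) weight 1/20
  (X=3, Z=3, Y=1) weight 1/20
  (X=3, Z=4, Y=1) weight 1/20
Group by X:
  weight(X=1) = 3/20
  weight(X=2) = 1/24
  weight(X=3) = 3/20
Total weight = 3/20 + 1/24 + 3/20 = 41/120
P(X=1 | obs) = 3/20 / 41/120 = 18/41
P(X=2 | obs) = 1/24 / 41/120 = 5/41
P(X=3 | obs) = 3/20 / 41/120 = 18/41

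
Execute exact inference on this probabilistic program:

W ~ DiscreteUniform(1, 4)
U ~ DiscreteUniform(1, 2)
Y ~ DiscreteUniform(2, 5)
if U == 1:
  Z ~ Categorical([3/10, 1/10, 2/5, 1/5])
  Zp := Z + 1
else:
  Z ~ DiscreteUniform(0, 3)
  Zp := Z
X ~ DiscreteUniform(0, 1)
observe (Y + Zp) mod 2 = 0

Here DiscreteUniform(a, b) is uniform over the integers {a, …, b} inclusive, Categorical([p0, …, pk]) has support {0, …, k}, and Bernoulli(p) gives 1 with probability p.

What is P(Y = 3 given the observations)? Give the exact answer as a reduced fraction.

Enumerate traces; 128 have nonzero weight after conditioning:
  (W=1, U=1, Y=2, Z=1, X=0) weight 1/640
  (W=1, U=1, Y=2, Z=1, X=1) weight 1/640
  (W=1, U=1, Y=2, Z=3, X=0) weight 1/320
  (W=1, U=1, Y=2, Z=3, X=1) weight 1/320
  (W=1, U=1, Y=3, Z=0, X=0) weight 3/640
  (W=1, U=1, Y=3, Z=0, X=1) weight 3/640
  (W=1, U=1, Y=3, Z=2, X=0) weight 1/160
  (W=1, U=1, Y=3, Z=2, X=1) weight 1/160
  (W=1, U=1, Y=4, Z=1, X=0) weight 1/640
  (W=1, U=1, Y=5, Z=0, X=0) weight 3/640
  … 118 more
Group by Y:
  weight(Y=2) = 1/10
  weight(Y=3) = 3/20
  weight(Y=4) = 1/10
  weight(Y=5) = 3/20
Total weight = 1/10 + 3/20 + 1/10 + 3/20 = 1/2
P(Y=2 | obs) = 1/10 / 1/2 = 1/5
P(Y=3 | obs) = 3/20 / 1/2 = 3/10
P(Y=4 | obs) = 1/10 / 1/2 = 1/5
P(Y=5 | obs) = 3/20 / 1/2 = 3/10

P(Y = 3 | obs) = 3/10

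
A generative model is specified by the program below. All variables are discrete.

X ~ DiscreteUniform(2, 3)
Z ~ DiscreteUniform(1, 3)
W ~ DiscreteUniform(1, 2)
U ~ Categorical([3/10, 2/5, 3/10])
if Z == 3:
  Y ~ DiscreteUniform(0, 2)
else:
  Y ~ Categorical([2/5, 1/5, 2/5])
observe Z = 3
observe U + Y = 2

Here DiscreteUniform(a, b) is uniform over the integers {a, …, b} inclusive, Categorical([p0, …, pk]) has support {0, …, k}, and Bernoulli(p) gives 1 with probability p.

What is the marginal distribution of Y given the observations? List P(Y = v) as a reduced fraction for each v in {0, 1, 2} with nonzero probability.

Enumerate traces; 12 have nonzero weight after conditioning:
  (X=2, Z=3, W=1, U=0, Y=2) weight 1/120
  (X=2, Z=3, W=1, U=1, Y=1) weight 1/90
  (X=2, Z=3, W=1, U=2, Y=0) weight 1/120
  (X=2, Z=3, W=2, U=0, Y=2) weight 1/120
  (X=2, Z=3, W=2, U=1, Y=1) weight 1/90
  (X=2, Z=3, W=2, U=2, Y=0) weight 1/120
  (X=3, Z=3, W=1, U=0, Y=2) weight 1/120
  (X=3, Z=3, W=1, U=1, Y=1) weight 1/90
  … 4 more
Group by Y:
  weight(Y=0) = 1/30
  weight(Y=1) = 2/45
  weight(Y=2) = 1/30
Total weight = 1/30 + 2/45 + 1/30 = 1/9
P(Y=0 | obs) = 1/30 / 1/9 = 3/10
P(Y=1 | obs) = 2/45 / 1/9 = 2/5
P(Y=2 | obs) = 1/30 / 1/9 = 3/10

P(Y=0) = 3/10, P(Y=1) = 2/5, P(Y=2) = 3/10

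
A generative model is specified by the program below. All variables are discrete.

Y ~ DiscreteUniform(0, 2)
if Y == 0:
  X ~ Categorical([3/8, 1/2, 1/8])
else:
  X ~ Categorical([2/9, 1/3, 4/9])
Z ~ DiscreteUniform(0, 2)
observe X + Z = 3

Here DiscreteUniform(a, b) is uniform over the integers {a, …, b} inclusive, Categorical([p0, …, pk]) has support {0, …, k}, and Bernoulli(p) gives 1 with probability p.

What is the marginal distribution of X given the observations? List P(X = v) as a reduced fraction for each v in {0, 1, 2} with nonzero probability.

Enumerate traces; 6 have nonzero weight after conditioning:
  (Y=0, X=1, Z=2) weight 1/18
  (Y=0, X=2, Z=1) weight 1/72
  (Y=1, X=1, Z=2) weight 1/27
  (Y=1, X=2, Z=1) weight 4/81
  (Y=2, X=1, Z=2) weight 1/27
  (Y=2, X=2, Z=1) weight 4/81
Group by X:
  weight(X=1) = 7/54
  weight(X=2) = 73/648
Total weight = 7/54 + 73/648 = 157/648
P(X=1 | obs) = 7/54 / 157/648 = 84/157
P(X=2 | obs) = 73/648 / 157/648 = 73/157

P(X=1) = 84/157, P(X=2) = 73/157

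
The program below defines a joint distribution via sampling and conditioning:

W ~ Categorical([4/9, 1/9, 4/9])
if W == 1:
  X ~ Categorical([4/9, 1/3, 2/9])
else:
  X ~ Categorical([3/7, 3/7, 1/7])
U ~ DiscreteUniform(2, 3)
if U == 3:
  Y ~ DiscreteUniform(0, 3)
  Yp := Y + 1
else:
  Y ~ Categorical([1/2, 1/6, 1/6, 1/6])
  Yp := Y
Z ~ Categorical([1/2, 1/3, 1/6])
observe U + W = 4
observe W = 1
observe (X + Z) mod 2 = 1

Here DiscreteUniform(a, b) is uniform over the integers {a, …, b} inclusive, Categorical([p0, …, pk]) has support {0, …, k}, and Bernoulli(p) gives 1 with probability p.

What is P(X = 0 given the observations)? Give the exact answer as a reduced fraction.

Enumerate traces; 16 have nonzero weight after conditioning:
  (W=1, X=0, U=3, Y=0, Z=1) weight 1/486
  (W=1, X=0, U=3, Y=1, Z=1) weight 1/486
  (W=1, X=0, U=3, Y=2, Z=1) weight 1/486
  (W=1, X=0, U=3, Y=3, Z=1) weight 1/486
  (W=1, X=1, U=3, Y=0, Z=0) weight 1/432
  (W=1, X=1, U=3, Y=0, Z=2) weight 1/1296
  (W=1, X=1, U=3, Y=1, Z=0) weight 1/432
  (W=1, X=1, U=3, Y=1, Z=2) weight 1/1296
  (W=1, X=2, U=3, Y=0, Z=1) weight 1/972
  … 7 more
Group by X:
  weight(X=0) = 2/243
  weight(X=1) = 1/81
  weight(X=2) = 1/243
Total weight = 2/243 + 1/81 + 1/243 = 2/81
P(X=0 | obs) = 2/243 / 2/81 = 1/3
P(X=1 | obs) = 1/81 / 2/81 = 1/2
P(X=2 | obs) = 1/243 / 2/81 = 1/6

P(X = 0 | obs) = 1/3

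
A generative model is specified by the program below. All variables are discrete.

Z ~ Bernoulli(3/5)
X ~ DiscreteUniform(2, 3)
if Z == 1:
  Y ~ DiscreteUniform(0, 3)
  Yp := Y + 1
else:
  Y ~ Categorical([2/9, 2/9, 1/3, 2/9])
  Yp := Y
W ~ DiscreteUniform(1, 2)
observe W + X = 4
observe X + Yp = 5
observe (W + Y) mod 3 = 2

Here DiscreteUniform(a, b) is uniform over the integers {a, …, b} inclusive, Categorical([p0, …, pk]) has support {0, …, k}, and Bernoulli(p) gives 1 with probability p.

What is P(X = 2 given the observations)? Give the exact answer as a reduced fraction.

P(X = 2 | obs) = 16/43

Enumerate traces; 2 have nonzero weight after conditioning:
  (Z=0, X=2, Y=3, W=2) weight 1/45
  (Z=1, X=3, Y=1, W=1) weight 3/80
Group by X:
  weight(X=2) = 1/45
  weight(X=3) = 3/80
Total weight = 1/45 + 3/80 = 43/720
P(X=2 | obs) = 1/45 / 43/720 = 16/43
P(X=3 | obs) = 3/80 / 43/720 = 27/43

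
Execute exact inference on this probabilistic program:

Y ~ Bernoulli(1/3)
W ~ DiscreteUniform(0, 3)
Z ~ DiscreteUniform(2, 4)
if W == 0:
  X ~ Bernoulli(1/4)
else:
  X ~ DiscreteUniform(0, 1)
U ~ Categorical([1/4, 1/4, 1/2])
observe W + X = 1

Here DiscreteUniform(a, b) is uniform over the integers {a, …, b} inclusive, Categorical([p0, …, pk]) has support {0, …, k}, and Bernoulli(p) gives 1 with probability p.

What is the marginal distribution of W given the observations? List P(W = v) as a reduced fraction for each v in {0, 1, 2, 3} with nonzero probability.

P(W=0) = 1/3, P(W=1) = 2/3

Enumerate traces; 36 have nonzero weight after conditioning:
  (Y=0, W=0, Z=2, X=1, U=0) weight 1/288
  (Y=0, W=0, Z=2, X=1, U=1) weight 1/288
  (Y=0, W=0, Z=2, X=1, U=2) weight 1/144
  (Y=0, W=0, Z=3, X=1, U=0) weight 1/288
  (Y=0, W=0, Z=3, X=1, U=1) weight 1/288
  (Y=0, W=0, Z=3, X=1, U=2) weight 1/144
  (Y=0, W=0, Z=4, X=1, U=0) weight 1/288
  (Y=0, W=0, Z=4, X=1, U=1) weight 1/288
  (Y=0, W=1, Z=2, X=0, U=0) weight 1/144
  … 27 more
Group by W:
  weight(W=0) = 1/16
  weight(W=1) = 1/8
Total weight = 1/16 + 1/8 = 3/16
P(W=0 | obs) = 1/16 / 3/16 = 1/3
P(W=1 | obs) = 1/8 / 3/16 = 2/3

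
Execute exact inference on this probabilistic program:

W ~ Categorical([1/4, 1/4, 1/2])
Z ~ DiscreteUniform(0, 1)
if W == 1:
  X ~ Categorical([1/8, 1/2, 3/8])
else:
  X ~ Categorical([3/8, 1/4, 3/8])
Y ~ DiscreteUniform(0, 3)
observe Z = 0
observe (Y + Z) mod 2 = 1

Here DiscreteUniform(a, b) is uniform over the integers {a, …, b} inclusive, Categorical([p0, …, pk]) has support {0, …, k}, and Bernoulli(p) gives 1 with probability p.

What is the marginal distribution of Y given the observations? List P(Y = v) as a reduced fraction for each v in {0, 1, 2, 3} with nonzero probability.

P(Y=1) = 1/2, P(Y=3) = 1/2

Enumerate traces; 18 have nonzero weight after conditioning:
  (W=0, Z=0, X=0, Y=1) weight 3/256
  (W=0, Z=0, X=0, Y=3) weight 3/256
  (W=0, Z=0, X=1, Y=1) weight 1/128
  (W=0, Z=0, X=1, Y=3) weight 1/128
  (W=0, Z=0, X=2, Y=1) weight 3/256
  (W=0, Z=0, X=2, Y=3) weight 3/256
  (W=1, Z=0, X=0, Y=1) weight 1/256
  (W=1, Z=0, X=0, Y=3) weight 1/256
  … 10 more
Group by Y:
  weight(Y=1) = 1/8
  weight(Y=3) = 1/8
Total weight = 1/8 + 1/8 = 1/4
P(Y=1 | obs) = 1/8 / 1/4 = 1/2
P(Y=3 | obs) = 1/8 / 1/4 = 1/2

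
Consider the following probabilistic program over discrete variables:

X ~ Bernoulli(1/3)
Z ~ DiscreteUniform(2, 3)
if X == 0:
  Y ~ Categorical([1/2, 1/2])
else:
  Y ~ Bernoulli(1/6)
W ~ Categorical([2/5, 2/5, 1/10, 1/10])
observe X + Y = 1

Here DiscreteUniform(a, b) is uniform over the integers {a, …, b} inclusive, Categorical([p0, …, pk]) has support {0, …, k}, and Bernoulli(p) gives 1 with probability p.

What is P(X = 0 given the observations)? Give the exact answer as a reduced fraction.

P(X = 0 | obs) = 6/11

Enumerate traces; 16 have nonzero weight after conditioning:
  (X=0, Z=2, Y=1, W=0) weight 1/15
  (X=0, Z=2, Y=1, W=1) weight 1/15
  (X=0, Z=2, Y=1, W=2) weight 1/60
  (X=0, Z=2, Y=1, W=3) weight 1/60
  (X=0, Z=3, Y=1, W=0) weight 1/15
  (X=0, Z=3, Y=1, W=1) weight 1/15
  (X=0, Z=3, Y=1, W=2) weight 1/60
  (X=0, Z=3, Y=1, W=3) weight 1/60
  (X=1, Z=2, Y=0, W=0) weight 1/18
  … 7 more
Group by X:
  weight(X=0) = 1/3
  weight(X=1) = 5/18
Total weight = 1/3 + 5/18 = 11/18
P(X=0 | obs) = 1/3 / 11/18 = 6/11
P(X=1 | obs) = 5/18 / 11/18 = 5/11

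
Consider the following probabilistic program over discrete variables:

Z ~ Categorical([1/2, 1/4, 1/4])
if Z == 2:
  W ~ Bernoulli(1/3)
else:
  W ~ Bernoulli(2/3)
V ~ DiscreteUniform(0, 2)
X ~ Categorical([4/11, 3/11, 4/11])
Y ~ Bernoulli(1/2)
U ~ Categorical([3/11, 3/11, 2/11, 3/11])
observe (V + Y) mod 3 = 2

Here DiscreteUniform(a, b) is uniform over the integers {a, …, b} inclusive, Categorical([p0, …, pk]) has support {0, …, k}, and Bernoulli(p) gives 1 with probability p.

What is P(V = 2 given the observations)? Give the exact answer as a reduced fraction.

Enumerate traces; 144 have nonzero weight after conditioning:
  (Z=0, W=0, V=1, X=0, Y=1, U=0) weight 1/363
  (Z=0, W=0, V=1, X=0, Y=1, U=1) weight 1/363
  (Z=0, W=0, V=1, X=0, Y=1, U=2) weight 2/1089
  (Z=0, W=0, V=1, X=0, Y=1, U=3) weight 1/363
  (Z=0, W=0, V=1, X=1, Y=1, U=0) weight 1/484
  (Z=0, W=0, V=1, X=1, Y=1, U=1) weight 1/484
  (Z=0, W=0, V=1, X=1, Y=1, U=2) weight 1/726
  (Z=0, W=0, V=1, X=1, Y=1, U=3) weight 1/484
  (Z=0, W=0, V=2, X=0, Y=0, U=0) weight 1/363
  … 135 more
Group by V:
  weight(V=1) = 1/6
  weight(V=2) = 1/6
Total weight = 1/6 + 1/6 = 1/3
P(V=1 | obs) = 1/6 / 1/3 = 1/2
P(V=2 | obs) = 1/6 / 1/3 = 1/2

P(V = 2 | obs) = 1/2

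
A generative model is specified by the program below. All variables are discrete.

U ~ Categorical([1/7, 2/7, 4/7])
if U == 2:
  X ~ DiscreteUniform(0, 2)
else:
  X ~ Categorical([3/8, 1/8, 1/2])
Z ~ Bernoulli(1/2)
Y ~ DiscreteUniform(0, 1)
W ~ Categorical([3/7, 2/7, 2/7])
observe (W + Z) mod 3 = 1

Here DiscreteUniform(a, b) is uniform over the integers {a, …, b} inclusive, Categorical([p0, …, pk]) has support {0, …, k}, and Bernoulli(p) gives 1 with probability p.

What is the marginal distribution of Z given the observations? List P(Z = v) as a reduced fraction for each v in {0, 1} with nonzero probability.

P(Z=0) = 2/5, P(Z=1) = 3/5

Enumerate traces; 36 have nonzero weight after conditioning:
  (U=0, X=0, Z=0, Y=0, W=1) weight 3/784
  (U=0, X=0, Z=0, Y=1, W=1) weight 3/784
  (U=0, X=0, Z=1, Y=0, W=0) weight 9/1568
  (U=0, X=0, Z=1, Y=1, W=0) weight 9/1568
  (U=0, X=1, Z=0, Y=0, W=1) weight 1/784
  (U=0, X=1, Z=0, Y=1, W=1) weight 1/784
  (U=0, X=1, Z=1, Y=0, W=0) weight 3/1568
  (U=0, X=1, Z=1, Y=1, W=0) weight 3/1568
  … 28 more
Group by Z:
  weight(Z=0) = 1/7
  weight(Z=1) = 3/14
Total weight = 1/7 + 3/14 = 5/14
P(Z=0 | obs) = 1/7 / 5/14 = 2/5
P(Z=1 | obs) = 3/14 / 5/14 = 3/5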